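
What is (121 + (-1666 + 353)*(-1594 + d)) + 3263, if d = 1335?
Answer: 343451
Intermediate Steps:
(121 + (-1666 + 353)*(-1594 + d)) + 3263 = (121 + (-1666 + 353)*(-1594 + 1335)) + 3263 = (121 - 1313*(-259)) + 3263 = (121 + 340067) + 3263 = 340188 + 3263 = 343451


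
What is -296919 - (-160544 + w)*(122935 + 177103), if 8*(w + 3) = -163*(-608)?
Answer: 44453033123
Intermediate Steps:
w = 12385 (w = -3 + (-163*(-608))/8 = -3 + (1/8)*99104 = -3 + 12388 = 12385)
-296919 - (-160544 + w)*(122935 + 177103) = -296919 - (-160544 + 12385)*(122935 + 177103) = -296919 - (-148159)*300038 = -296919 - 1*(-44453330042) = -296919 + 44453330042 = 44453033123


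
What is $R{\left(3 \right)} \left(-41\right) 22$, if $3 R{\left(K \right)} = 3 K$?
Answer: $-2706$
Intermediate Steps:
$R{\left(K \right)} = K$ ($R{\left(K \right)} = \frac{3 K}{3} = K$)
$R{\left(3 \right)} \left(-41\right) 22 = 3 \left(-41\right) 22 = \left(-123\right) 22 = -2706$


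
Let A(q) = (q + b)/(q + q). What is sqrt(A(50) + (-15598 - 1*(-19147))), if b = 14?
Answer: sqrt(88741)/5 ≈ 59.579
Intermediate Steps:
A(q) = (14 + q)/(2*q) (A(q) = (q + 14)/(q + q) = (14 + q)/((2*q)) = (14 + q)*(1/(2*q)) = (14 + q)/(2*q))
sqrt(A(50) + (-15598 - 1*(-19147))) = sqrt((1/2)*(14 + 50)/50 + (-15598 - 1*(-19147))) = sqrt((1/2)*(1/50)*64 + (-15598 + 19147)) = sqrt(16/25 + 3549) = sqrt(88741/25) = sqrt(88741)/5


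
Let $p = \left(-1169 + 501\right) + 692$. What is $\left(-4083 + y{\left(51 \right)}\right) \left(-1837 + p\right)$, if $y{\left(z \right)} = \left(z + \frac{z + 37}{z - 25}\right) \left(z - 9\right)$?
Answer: $\frac{42397005}{13} \approx 3.2613 \cdot 10^{6}$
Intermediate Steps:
$p = 24$ ($p = -668 + 692 = 24$)
$y{\left(z \right)} = \left(-9 + z\right) \left(z + \frac{37 + z}{-25 + z}\right)$ ($y{\left(z \right)} = \left(z + \frac{37 + z}{-25 + z}\right) \left(-9 + z\right) = \left(-9 + z\right) \left(z + \frac{37 + z}{-25 + z}\right)$)
$\left(-4083 + y{\left(51 \right)}\right) \left(-1837 + p\right) = \left(-4083 + \frac{-333 + 51^{3} - 33 \cdot 51^{2} + 253 \cdot 51}{-25 + 51}\right) \left(-1837 + 24\right) = \left(-4083 + \frac{-333 + 132651 - 85833 + 12903}{26}\right) \left(-1813\right) = \left(-4083 + \frac{1}{26} \cdot 59388\right) \left(-1813\right) = \left(-4083 + \frac{29694}{13}\right) \left(-1813\right) = \left(- \frac{23385}{13}\right) \left(-1813\right) = \frac{42397005}{13}$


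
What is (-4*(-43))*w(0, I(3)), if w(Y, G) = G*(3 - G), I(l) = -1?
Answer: -688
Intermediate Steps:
(-4*(-43))*w(0, I(3)) = (-4*(-43))*(-(3 - 1*(-1))) = 172*(-(3 + 1)) = 172*(-1*4) = 172*(-4) = -688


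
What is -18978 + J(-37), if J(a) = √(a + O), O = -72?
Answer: -18978 + I*√109 ≈ -18978.0 + 10.44*I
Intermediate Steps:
J(a) = √(-72 + a) (J(a) = √(a - 72) = √(-72 + a))
-18978 + J(-37) = -18978 + √(-72 - 37) = -18978 + √(-109) = -18978 + I*√109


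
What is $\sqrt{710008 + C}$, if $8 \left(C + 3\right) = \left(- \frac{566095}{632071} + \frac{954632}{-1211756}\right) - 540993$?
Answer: $\frac{\sqrt{480660556781695899922292265}}{27354136667} \approx 801.49$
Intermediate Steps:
$C = - \frac{1849887375736541}{27354136667}$ ($C = -3 + \frac{\left(- \frac{566095}{632071} + \frac{954632}{-1211756}\right) - 540993}{8} = -3 + \frac{\left(\left(-566095\right) \frac{1}{632071} + 954632 \left(- \frac{1}{1211756}\right)\right) - 540993}{8} = -3 + \frac{\left(- \frac{566095}{632071} - \frac{34094}{43277}\right) - 540993}{8} = -3 + \frac{- \frac{46048721989}{27354136667} - 540993}{8} = -3 + \frac{1}{8} \left(- \frac{14798442506612320}{27354136667}\right) = -3 - \frac{1849805313326540}{27354136667} = - \frac{1849887375736541}{27354136667} \approx -67627.0$)
$\sqrt{710008 + C} = \sqrt{710008 - \frac{1849887375736541}{27354136667}} = \sqrt{\frac{17571768490926795}{27354136667}} = \frac{\sqrt{480660556781695899922292265}}{27354136667}$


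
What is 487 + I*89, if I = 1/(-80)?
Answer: 38871/80 ≈ 485.89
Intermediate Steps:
I = -1/80 ≈ -0.012500
487 + I*89 = 487 - 1/80*89 = 487 - 89/80 = 38871/80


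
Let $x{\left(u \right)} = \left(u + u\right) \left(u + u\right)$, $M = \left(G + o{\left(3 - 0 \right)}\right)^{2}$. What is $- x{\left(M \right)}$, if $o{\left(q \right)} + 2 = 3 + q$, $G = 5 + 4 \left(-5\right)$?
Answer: $-58564$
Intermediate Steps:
$G = -15$ ($G = 5 - 20 = -15$)
$o{\left(q \right)} = 1 + q$ ($o{\left(q \right)} = -2 + \left(3 + q\right) = 1 + q$)
$M = 121$ ($M = \left(-15 + \left(1 + \left(3 - 0\right)\right)\right)^{2} = \left(-15 + \left(1 + \left(3 + 0\right)\right)\right)^{2} = \left(-15 + \left(1 + 3\right)\right)^{2} = \left(-15 + 4\right)^{2} = \left(-11\right)^{2} = 121$)
$x{\left(u \right)} = 4 u^{2}$ ($x{\left(u \right)} = 2 u 2 u = 4 u^{2}$)
$- x{\left(M \right)} = - 4 \cdot 121^{2} = - 4 \cdot 14641 = \left(-1\right) 58564 = -58564$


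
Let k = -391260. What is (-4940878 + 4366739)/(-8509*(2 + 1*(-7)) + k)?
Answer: 574139/348715 ≈ 1.6464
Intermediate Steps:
(-4940878 + 4366739)/(-8509*(2 + 1*(-7)) + k) = (-4940878 + 4366739)/(-8509*(2 + 1*(-7)) - 391260) = -574139/(-8509*(2 - 7) - 391260) = -574139/(-8509*(-5) - 391260) = -574139/(42545 - 391260) = -574139/(-348715) = -574139*(-1/348715) = 574139/348715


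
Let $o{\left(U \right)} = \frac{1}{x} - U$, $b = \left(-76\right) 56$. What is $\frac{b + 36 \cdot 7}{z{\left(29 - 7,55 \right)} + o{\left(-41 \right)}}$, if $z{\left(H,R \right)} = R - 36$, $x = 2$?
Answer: $- \frac{728}{11} \approx -66.182$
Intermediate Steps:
$b = -4256$
$o{\left(U \right)} = \frac{1}{2} - U$
$z{\left(H,R \right)} = -36 + R$ ($z{\left(H,R \right)} = R - 36 = -36 + R$)
$\frac{b + 36 \cdot 7}{z{\left(29 - 7,55 \right)} + o{\left(-41 \right)}} = \frac{-4256 + 36 \cdot 7}{\left(-36 + 55\right) + \left(\frac{1}{2} - -41\right)} = \frac{-4256 + 252}{19 + \left(\frac{1}{2} + 41\right)} = - \frac{4004}{19 + \frac{83}{2}} = - \frac{4004}{\frac{121}{2}} = \left(-4004\right) \frac{2}{121} = - \frac{728}{11}$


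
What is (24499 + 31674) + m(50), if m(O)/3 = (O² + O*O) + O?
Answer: 71323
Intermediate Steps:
m(O) = 3*O + 6*O² (m(O) = 3*((O² + O*O) + O) = 3*((O² + O²) + O) = 3*(2*O² + O) = 3*(O + 2*O²) = 3*O + 6*O²)
(24499 + 31674) + m(50) = (24499 + 31674) + 3*50*(1 + 2*50) = 56173 + 3*50*(1 + 100) = 56173 + 3*50*101 = 56173 + 15150 = 71323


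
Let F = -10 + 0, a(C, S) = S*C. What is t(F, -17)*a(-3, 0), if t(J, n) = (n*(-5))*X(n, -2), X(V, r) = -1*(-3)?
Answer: 0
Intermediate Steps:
a(C, S) = C*S
X(V, r) = 3
F = -10
t(J, n) = -15*n (t(J, n) = (n*(-5))*3 = -5*n*3 = -15*n)
t(F, -17)*a(-3, 0) = (-15*(-17))*(-3*0) = 255*0 = 0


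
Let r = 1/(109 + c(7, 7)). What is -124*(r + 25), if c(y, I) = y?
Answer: -89931/29 ≈ -3101.1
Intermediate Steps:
r = 1/116 (r = 1/(109 + 7) = 1/116 ≈ 0.0086207)
-124*(r + 25) = -124*(1/116 + 25) = -124*2901/116 = -89931/29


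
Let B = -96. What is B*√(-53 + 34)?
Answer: -96*I*√19 ≈ -418.45*I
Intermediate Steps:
B*√(-53 + 34) = -96*√(-53 + 34) = -96*I*√19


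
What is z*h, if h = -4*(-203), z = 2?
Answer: 1624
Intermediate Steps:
h = 812
z*h = 2*812 = 1624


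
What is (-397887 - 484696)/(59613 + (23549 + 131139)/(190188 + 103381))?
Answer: -259099008727/17500683485 ≈ -14.805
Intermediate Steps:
(-397887 - 484696)/(59613 + (23549 + 131139)/(190188 + 103381)) = -882583/(59613 + 154688/293569) = -882583/17500683485/293569 = -882583*293569/17500683485 = -259099008727/17500683485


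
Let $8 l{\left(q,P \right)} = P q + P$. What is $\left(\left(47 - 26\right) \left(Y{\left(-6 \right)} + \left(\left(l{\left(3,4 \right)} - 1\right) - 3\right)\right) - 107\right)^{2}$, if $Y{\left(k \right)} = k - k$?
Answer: $22201$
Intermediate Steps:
$Y{\left(k \right)} = 0$
$l{\left(q,P \right)} = \frac{P}{8} + \frac{P q}{8}$ ($l{\left(q,P \right)} = \frac{P q + P}{8} = \frac{P + P q}{8} = \frac{P}{8} + \frac{P q}{8}$)
$\left(\left(47 - 26\right) \left(Y{\left(-6 \right)} + \left(\left(l{\left(3,4 \right)} - 1\right) - 3\right)\right) - 107\right)^{2} = \left(\left(47 - 26\right) \left(0 - \left(4 - \frac{1 + 3}{2}\right)\right) - 107\right)^{2} = \left(21 \left(0 - \left(4 - 2\right)\right) - 107\right)^{2} = \left(21 \left(0 + \left(\left(2 - 1\right) - 3\right)\right) - 107\right)^{2} = \left(21 \left(0 + \left(1 - 3\right)\right) - 107\right)^{2} = \left(21 \left(0 - 2\right) - 107\right)^{2} = \left(21 \left(-2\right) - 107\right)^{2} = \left(-42 - 107\right)^{2} = \left(-149\right)^{2} = 22201$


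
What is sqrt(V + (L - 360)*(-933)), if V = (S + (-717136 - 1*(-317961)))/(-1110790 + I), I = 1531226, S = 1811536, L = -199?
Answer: sqrt(23048148781171977)/210218 ≈ 722.18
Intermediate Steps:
V = 1412361/420436 (V = (1811536 + (-717136 - 1*(-317961)))/(-1110790 + 1531226) = (1811536 + (-717136 + 317961))/420436 = (1811536 - 399175)*(1/420436) = 1412361*(1/420436) = 1412361/420436 ≈ 3.3593)
sqrt(V + (L - 360)*(-933)) = sqrt(1412361/420436 + (-199 - 360)*(-933)) = sqrt(1412361/420436 - 559*(-933)) = sqrt(1412361/420436 + 521547) = sqrt(219278546853/420436) = sqrt(23048148781171977)/210218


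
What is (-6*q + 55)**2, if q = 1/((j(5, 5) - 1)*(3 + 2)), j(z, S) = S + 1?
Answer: 1874161/625 ≈ 2998.7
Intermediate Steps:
j(z, S) = 1 + S
q = 1/25 (q = 1/(((1 + 5) - 1)*(3 + 2)) = 1/((6 - 1)*5) = 1/(5*5) = 1/25 ≈ 0.040000)
(-6*q + 55)**2 = (-6*1/25 + 55)**2 = (-6/25 + 55)**2 = (1369/25)**2 = 1874161/625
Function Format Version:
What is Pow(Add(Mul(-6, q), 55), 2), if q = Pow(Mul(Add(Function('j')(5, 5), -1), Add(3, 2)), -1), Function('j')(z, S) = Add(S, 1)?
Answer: Rational(1874161, 625) ≈ 2998.7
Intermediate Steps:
Function('j')(z, S) = Add(1, S)
q = Rational(1, 25) (q = Pow(Mul(Add(Add(1, 5), -1), Add(3, 2)), -1) = Pow(Mul(Add(6, -1), 5), -1) = Pow(Mul(5, 5), -1) = Pow(25, -1) = Rational(1, 25) ≈ 0.040000)
Pow(Add(Mul(-6, q), 55), 2) = Pow(Add(Mul(-6, Rational(1, 25)), 55), 2) = Pow(Add(Rational(-6, 25), 55), 2) = Pow(Rational(1369, 25), 2) = Rational(1874161, 625)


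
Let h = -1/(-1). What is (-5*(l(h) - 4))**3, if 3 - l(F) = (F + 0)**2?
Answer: 1000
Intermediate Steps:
h = 1 (h = -1*(-1) = 1)
l(F) = 3 - F**2 (l(F) = 3 - (F + 0)**2 = 3 - F**2)
(-5*(l(h) - 4))**3 = (-5*((3 - 1*1**2) - 4))**3 = (-5*((3 - 1*1) - 4))**3 = (-5*((3 - 1) - 4))**3 = (-5*(2 - 4))**3 = (-5*(-2))**3 = 10**3 = 1000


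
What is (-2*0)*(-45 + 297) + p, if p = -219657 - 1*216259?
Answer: -435916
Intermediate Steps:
p = -435916 (p = -219657 - 216259 = -435916)
(-2*0)*(-45 + 297) + p = (-2*0)*(-45 + 297) - 435916 = 0*252 - 435916 = 0 - 435916 = -435916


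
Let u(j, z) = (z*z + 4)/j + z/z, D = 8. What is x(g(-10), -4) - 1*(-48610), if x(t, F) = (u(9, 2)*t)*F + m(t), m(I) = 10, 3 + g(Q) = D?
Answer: 437240/9 ≈ 48582.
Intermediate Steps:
g(Q) = 5 (g(Q) = -3 + 8 = 5)
u(j, z) = 1 + (4 + z²)/j (u(j, z) = (z² + 4)/j + 1 = (4 + z²)/j + 1 = 1 + (4 + z²)/j)
x(t, F) = 10 + 17*F*t/9 (x(t, F) = (((4 + 9 + 2²)/9)*t)*F + 10 = (((4 + 9 + 4)/9)*t)*F + 10 = (((⅑)*17)*t)*F + 10 = (17*t/9)*F + 10 = 17*F*t/9 + 10 = 10 + 17*F*t/9)
x(g(-10), -4) - 1*(-48610) = (10 + (17/9)*(-4)*5) - 1*(-48610) = (10 - 340/9) + 48610 = -250/9 + 48610 = 437240/9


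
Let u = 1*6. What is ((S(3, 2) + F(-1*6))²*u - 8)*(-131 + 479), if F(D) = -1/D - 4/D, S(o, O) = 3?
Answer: 27898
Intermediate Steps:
F(D) = -5/D
u = 6
((S(3, 2) + F(-1*6))²*u - 8)*(-131 + 479) = ((3 - 5/((-1*6)))²*6 - 8)*(-131 + 479) = ((3 - 5/(-6))²*6 - 8)*348 = ((3 - 5*(-⅙))²*6 - 8)*348 = ((3 + ⅚)²*6 - 8)*348 = ((23/6)²*6 - 8)*348 = ((529/36)*6 - 8)*348 = (529/6 - 8)*348 = (481/6)*348 = 27898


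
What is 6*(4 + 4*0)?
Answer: 24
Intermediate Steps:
6*(4 + 4*0) = 6*(4 + 0) = 6*4 = 24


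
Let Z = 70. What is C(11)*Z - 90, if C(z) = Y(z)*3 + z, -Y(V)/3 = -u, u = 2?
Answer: 1940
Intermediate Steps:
Y(V) = 6 (Y(V) = -(-3)*2 = -3*(-2) = 6)
C(z) = 18 + z (C(z) = 6*3 + z = 18 + z)
C(11)*Z - 90 = (18 + 11)*70 - 90 = 29*70 - 90 = 2030 - 90 = 1940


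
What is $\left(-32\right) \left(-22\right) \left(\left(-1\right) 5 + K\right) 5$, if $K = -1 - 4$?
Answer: $-35200$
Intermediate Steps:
$K = -5$
$\left(-32\right) \left(-22\right) \left(\left(-1\right) 5 + K\right) 5 = \left(-32\right) \left(-22\right) \left(\left(-1\right) 5 - 5\right) 5 = 704 \left(-5 - 5\right) 5 = 704 \left(\left(-10\right) 5\right) = 704 \left(-50\right) = -35200$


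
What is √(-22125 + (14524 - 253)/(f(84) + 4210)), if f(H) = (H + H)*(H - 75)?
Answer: I*√724319249838/5722 ≈ 148.74*I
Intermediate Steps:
f(H) = 2*H*(-75 + H) (f(H) = (2*H)*(-75 + H) = 2*H*(-75 + H))
√(-22125 + (14524 - 253)/(f(84) + 4210)) = √(-22125 + (14524 - 253)/(2*84*(-75 + 84) + 4210)) = √(-22125 + 14271/(2*84*9 + 4210)) = √(-22125 + 14271/(1512 + 4210)) = √(-22125 + 14271/5722) = √(-126584979/5722) = I*√724319249838/5722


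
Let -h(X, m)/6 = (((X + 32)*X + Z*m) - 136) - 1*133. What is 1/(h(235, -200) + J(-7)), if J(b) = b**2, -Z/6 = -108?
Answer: 1/402793 ≈ 2.4827e-6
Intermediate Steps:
Z = 648 (Z = -6*(-108) = 648)
h(X, m) = 1614 - 3888*m - 6*X*(32 + X) (h(X, m) = -6*((((X + 32)*X + 648*m) - 136) - 1*133) = -6*((((32 + X)*X + 648*m) - 136) - 133) = -6*(((X*(32 + X) + 648*m) - 136) - 133) = -6*(((648*m + X*(32 + X)) - 136) - 133) = -6*((-136 + 648*m + X*(32 + X)) - 133) = -6*(-269 + 648*m + X*(32 + X)) = 1614 - 3888*m - 6*X*(32 + X))
1/(h(235, -200) + J(-7)) = 1/((1614 - 3888*(-200) - 192*235 - 6*235**2) + (-7)**2) = 1/((1614 + 777600 - 45120 - 6*55225) + 49) = 1/((1614 + 777600 - 45120 - 331350) + 49) = 1/(402744 + 49) = 1/402793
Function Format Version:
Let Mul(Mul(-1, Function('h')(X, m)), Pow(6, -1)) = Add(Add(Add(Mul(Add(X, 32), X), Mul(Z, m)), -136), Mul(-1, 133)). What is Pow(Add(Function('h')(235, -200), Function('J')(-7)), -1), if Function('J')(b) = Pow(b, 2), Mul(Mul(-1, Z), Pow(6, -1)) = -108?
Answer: Rational(1, 402793) ≈ 2.4827e-6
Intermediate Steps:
Z = 648 (Z = Mul(-6, -108) = 648)
Function('h')(X, m) = Add(1614, Mul(-3888, m), Mul(-6, X, Add(32, X))) (Function('h')(X, m) = Mul(-6, Add(Add(Add(Mul(Add(X, 32), X), Mul(648, m)), -136), Mul(-1, 133))) = Mul(-6, Add(Add(Add(Mul(Add(32, X), X), Mul(648, m)), -136), -133)) = Mul(-6, Add(Add(Add(Mul(X, Add(32, X)), Mul(648, m)), -136), -133)) = Mul(-6, Add(Add(Add(Mul(648, m), Mul(X, Add(32, X))), -136), -133)) = Mul(-6, Add(Add(-136, Mul(648, m), Mul(X, Add(32, X))), -133)) = Mul(-6, Add(-269, Mul(648, m), Mul(X, Add(32, X)))) = Add(1614, Mul(-3888, m), Mul(-6, X, Add(32, X))))
Pow(Add(Function('h')(235, -200), Function('J')(-7)), -1) = Pow(Add(Add(1614, Mul(-3888, -200), Mul(-192, 235), Mul(-6, Pow(235, 2))), Pow(-7, 2)), -1) = Pow(Add(Add(1614, 777600, -45120, Mul(-6, 55225)), 49), -1) = Pow(Add(Add(1614, 777600, -45120, -331350), 49), -1) = Pow(Add(402744, 49), -1) = Pow(402793, -1) = Rational(1, 402793)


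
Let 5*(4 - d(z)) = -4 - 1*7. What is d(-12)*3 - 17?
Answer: 8/5 ≈ 1.6000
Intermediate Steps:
d(z) = 31/5 (d(z) = 4 - (-4 - 1*7)/5 = 4 - (-4 - 7)/5 = 4 - ⅕*(-11) = 4 + 11/5 = 31/5)
d(-12)*3 - 17 = (31/5)*3 - 17 = 93/5 - 17 = 8/5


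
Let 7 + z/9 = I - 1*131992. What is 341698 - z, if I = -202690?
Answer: 3353899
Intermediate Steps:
z = -3012201 (z = -63 + 9*(-202690 - 1*131992) = -63 + 9*(-202690 - 131992) = -63 + 9*(-334682) = -63 - 3012138 = -3012201)
341698 - z = 341698 - 1*(-3012201) = 341698 + 3012201 = 3353899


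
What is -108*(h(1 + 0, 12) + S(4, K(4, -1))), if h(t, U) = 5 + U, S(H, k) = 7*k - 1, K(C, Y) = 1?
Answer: -2484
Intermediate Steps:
S(H, k) = -1 + 7*k
-108*(h(1 + 0, 12) + S(4, K(4, -1))) = -108*((5 + 12) + (-1 + 7*1)) = -108*(17 + (-1 + 7)) = -108*(17 + 6) = -108*23 = -2484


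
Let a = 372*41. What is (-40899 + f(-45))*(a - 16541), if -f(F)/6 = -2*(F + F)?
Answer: 54110931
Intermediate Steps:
a = 15252
f(F) = 24*F (f(F) = -(-12)*(F + F) = -(-12)*2*F = -(-24)*F = 24*F)
(-40899 + f(-45))*(a - 16541) = (-40899 + 24*(-45))*(15252 - 16541) = (-40899 - 1080)*(-1289) = -41979*(-1289) = 54110931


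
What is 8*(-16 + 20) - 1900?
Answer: -1868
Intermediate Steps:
8*(-16 + 20) - 1900 = 8*4 - 1900 = 32 - 1900 = -1868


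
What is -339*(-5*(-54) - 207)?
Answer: -21357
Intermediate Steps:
-339*(-5*(-54) - 207) = -339*(270 - 207) = -339*63 = -21357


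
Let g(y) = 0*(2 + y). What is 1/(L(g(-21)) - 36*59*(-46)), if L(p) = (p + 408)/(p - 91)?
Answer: 91/8890656 ≈ 1.0235e-5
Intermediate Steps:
g(y) = 0
L(p) = (408 + p)/(-91 + p)
1/(L(g(-21)) - 36*59*(-46)) = 1/((408 + 0)/(-91 + 0) - 36*59*(-46)) = 1/(408/(-91) - 2124*(-46)) = 1/(-1/91*408 + 97704) = 1/(-408/91 + 97704) = 1/(8890656/91) = 91/8890656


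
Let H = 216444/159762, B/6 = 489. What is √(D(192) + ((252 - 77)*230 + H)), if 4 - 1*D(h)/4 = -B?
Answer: 4*√2304389327791/26627 ≈ 228.04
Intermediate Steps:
B = 2934 (B = 6*489 = 2934)
D(h) = 11752 (D(h) = 16 - (-4)*2934 = 16 - 4*(-2934) = 16 + 11736 = 11752)
H = 36074/26627 (H = 216444*(1/159762) = 36074/26627 ≈ 1.3548)
√(D(192) + ((252 - 77)*230 + H)) = √(11752 + ((252 - 77)*230 + 36074/26627)) = √(11752 + (175*230 + 36074/26627)) = √(11752 + (40250 + 36074/26627)) = √(11752 + 1071772824/26627) = √(1384693328/26627) = 4*√2304389327791/26627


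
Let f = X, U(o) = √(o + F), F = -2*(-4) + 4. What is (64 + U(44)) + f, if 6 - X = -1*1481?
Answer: 1551 + 2*√14 ≈ 1558.5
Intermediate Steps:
F = 12 (F = 8 + 4 = 12)
U(o) = √(12 + o) (U(o) = √(o + 12) = √(12 + o))
X = 1487 (X = 6 - (-1)*1481 = 6 - 1*(-1481) = 6 + 1481 = 1487)
f = 1487
(64 + U(44)) + f = (64 + √(12 + 44)) + 1487 = (64 + √56) + 1487 = (64 + 2*√14) + 1487 = 1551 + 2*√14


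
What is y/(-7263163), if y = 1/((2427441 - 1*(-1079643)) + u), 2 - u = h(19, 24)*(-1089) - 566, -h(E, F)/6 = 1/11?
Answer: -1/25472333904454 ≈ -3.9258e-14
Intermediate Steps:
h(E, F) = -6/11
u = -26 (u = 2 - (-6/11*(-1089) - 566) = 2 - (594 - 566) = 2 - 1*28 = 2 - 28 = -26)
y = 1/3507058 (y = 1/((2427441 - 1*(-1079643)) - 26) = 1/((2427441 + 1079643) - 26) = 1/(3507084 - 26) = 1/3507058 ≈ 2.8514e-7)
y/(-7263163) = (1/3507058)/(-7263163) = (1/3507058)*(-1/7263163) = -1/25472333904454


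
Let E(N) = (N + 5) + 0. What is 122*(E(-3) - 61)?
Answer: -7198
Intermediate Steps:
E(N) = 5 + N (E(N) = (5 + N) + 0 = 5 + N)
122*(E(-3) - 61) = 122*((5 - 3) - 61) = 122*(2 - 61) = 122*(-59) = -7198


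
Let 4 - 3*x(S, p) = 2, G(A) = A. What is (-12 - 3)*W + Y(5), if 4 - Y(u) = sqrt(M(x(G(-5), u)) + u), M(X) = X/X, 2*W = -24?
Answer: 184 - sqrt(6) ≈ 181.55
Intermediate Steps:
x(S, p) = 2/3 (x(S, p) = 4/3 - 1/3*2 = 4/3 - 2/3 = 2/3)
W = -12 (W = (1/2)*(-24) = -12)
M(X) = 1
Y(u) = 4 - sqrt(1 + u)
(-12 - 3)*W + Y(5) = (-12 - 3)*(-12) + (4 - sqrt(1 + 5)) = -15*(-12) + (4 - sqrt(6)) = 180 + (4 - sqrt(6)) = 184 - sqrt(6)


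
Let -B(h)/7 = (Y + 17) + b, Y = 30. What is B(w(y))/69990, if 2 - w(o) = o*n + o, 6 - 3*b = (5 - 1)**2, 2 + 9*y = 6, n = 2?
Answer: -917/209970 ≈ -0.0043673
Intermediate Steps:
y = 4/9 (y = -2/9 + (1/9)*6 = -2/9 + 2/3 = 4/9 ≈ 0.44444)
b = -10/3 (b = 2 - (5 - 1)**2/3 = 2 - 1/3*4**2 = 2 - 1/3*16 = 2 - 16/3 = -10/3 ≈ -3.3333)
w(o) = 2 - 3*o (w(o) = 2 - (o*2 + o) = 2 - (2*o + o) = 2 - 3*o)
B(h) = -917/3 (B(h) = -7*((30 + 17) - 10/3) = -7*(47 - 10/3) = -7*131/3 = -917/3)
B(w(y))/69990 = -917/3/69990 = -917/3*1/69990 = -917/209970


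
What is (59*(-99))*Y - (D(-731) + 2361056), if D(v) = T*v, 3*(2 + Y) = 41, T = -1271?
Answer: -3358302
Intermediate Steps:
Y = 35/3 (Y = -2 + (⅓)*41 = -2 + 41/3 = 35/3 ≈ 11.667)
D(v) = -1271*v
(59*(-99))*Y - (D(-731) + 2361056) = (59*(-99))*(35/3) - (-1271*(-731) + 2361056) = -5841*35/3 - (929101 + 2361056) = -68145 - 1*3290157 = -68145 - 3290157 = -3358302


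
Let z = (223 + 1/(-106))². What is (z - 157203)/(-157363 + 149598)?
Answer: 1207625139/87247540 ≈ 13.841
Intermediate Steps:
z = 558707769/11236 (z = (223 - 1/106)² = (23637/106)² = 558707769/11236 ≈ 49725.)
(z - 157203)/(-157363 + 149598) = (558707769/11236 - 157203)/(-157363 + 149598) = -1207625139/11236/(-7765) = -1207625139/11236*(-1/7765) = 1207625139/87247540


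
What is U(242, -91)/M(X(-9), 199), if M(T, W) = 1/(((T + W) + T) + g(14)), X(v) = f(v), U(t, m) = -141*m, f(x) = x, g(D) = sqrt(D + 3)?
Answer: 2322411 + 12831*sqrt(17) ≈ 2.3753e+6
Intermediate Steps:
g(D) = sqrt(3 + D)
X(v) = v
M(T, W) = 1/(W + sqrt(17) + 2*T) (M(T, W) = 1/(((T + W) + T) + sqrt(3 + 14)) = 1/((W + 2*T) + sqrt(17)) = 1/(W + sqrt(17) + 2*T))
U(242, -91)/M(X(-9), 199) = (-141*(-91))/(1/(199 + sqrt(17) + 2*(-9))) = 12831/(1/(199 + sqrt(17) - 18)) = 12831/(1/(181 + sqrt(17))) = 12831*(181 + sqrt(17)) = 2322411 + 12831*sqrt(17)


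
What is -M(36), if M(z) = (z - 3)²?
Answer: -1089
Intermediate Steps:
M(z) = (-3 + z)²
-M(36) = -(-3 + 36)² = -1*33² = -1*1089 = -1089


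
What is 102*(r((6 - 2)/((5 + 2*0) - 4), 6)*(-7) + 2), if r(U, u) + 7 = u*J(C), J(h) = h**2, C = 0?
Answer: 5202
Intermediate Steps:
r(U, u) = -7 (r(U, u) = -7 + u*0**2 = -7 + u*0 = -7 + 0 = -7)
102*(r((6 - 2)/((5 + 2*0) - 4), 6)*(-7) + 2) = 102*(-7*(-7) + 2) = 102*(49 + 2) = 102*51 = 5202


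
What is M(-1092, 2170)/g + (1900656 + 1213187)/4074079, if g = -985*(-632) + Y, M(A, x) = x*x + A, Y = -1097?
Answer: 21114995367421/2531726394417 ≈ 8.3401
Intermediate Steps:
M(A, x) = A + x² (M(A, x) = x² + A = A + x²)
g = 621423 (g = -985*(-632) - 1097 = 622520 - 1097 = 621423)
M(-1092, 2170)/g + (1900656 + 1213187)/4074079 = (-1092 + 2170²)/621423 + (1900656 + 1213187)/4074079 = (-1092 + 4708900)*(1/621423) + 3113843*(1/4074079) = 4707808*(1/621423) + 3113843/4074079 = 4707808/621423 + 3113843/4074079 = 21114995367421/2531726394417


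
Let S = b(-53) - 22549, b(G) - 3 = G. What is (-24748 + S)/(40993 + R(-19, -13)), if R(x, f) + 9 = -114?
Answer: -47347/40870 ≈ -1.1585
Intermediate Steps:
b(G) = 3 + G
R(x, f) = -123 (R(x, f) = -9 - 114 = -123)
S = -22599 (S = (3 - 53) - 22549 = -50 - 22549 = -22599)
(-24748 + S)/(40993 + R(-19, -13)) = (-24748 - 22599)/(40993 - 123) = -47347/40870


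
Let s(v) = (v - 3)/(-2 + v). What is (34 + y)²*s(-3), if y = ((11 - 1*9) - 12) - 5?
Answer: 2166/5 ≈ 433.20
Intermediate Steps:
s(v) = (-3 + v)/(-2 + v)
y = -15 (y = ((11 - 9) - 12) - 5 = (2 - 12) - 5 = -10 - 5 = -15)
(34 + y)²*s(-3) = (34 - 15)²*((-3 - 3)/(-2 - 3)) = 19²*(-6/(-5)) = 361*(-⅕*(-6)) = 361*(6/5) = 2166/5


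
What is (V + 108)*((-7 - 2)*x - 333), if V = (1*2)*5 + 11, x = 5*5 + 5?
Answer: -77787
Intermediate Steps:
x = 30 (x = 25 + 5 = 30)
V = 21 (V = 2*5 + 11 = 10 + 11 = 21)
(V + 108)*((-7 - 2)*x - 333) = (21 + 108)*((-7 - 2)*30 - 333) = 129*(-9*30 - 333) = 129*(-270 - 333) = 129*(-603) = -77787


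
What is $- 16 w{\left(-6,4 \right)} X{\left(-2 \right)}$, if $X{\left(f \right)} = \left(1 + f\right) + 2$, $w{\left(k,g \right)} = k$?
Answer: $96$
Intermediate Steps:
$X{\left(f \right)} = 3 + f$
$- 16 w{\left(-6,4 \right)} X{\left(-2 \right)} = \left(-16\right) \left(-6\right) \left(3 - 2\right) = 96 \cdot 1 = 96$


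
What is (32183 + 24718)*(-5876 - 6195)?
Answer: -686851971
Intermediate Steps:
(32183 + 24718)*(-5876 - 6195) = 56901*(-12071) = -686851971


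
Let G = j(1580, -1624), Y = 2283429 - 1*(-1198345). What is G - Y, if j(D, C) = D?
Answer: -3480194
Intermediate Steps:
Y = 3481774 (Y = 2283429 + 1198345 = 3481774)
G = 1580
G - Y = 1580 - 1*3481774 = 1580 - 3481774 = -3480194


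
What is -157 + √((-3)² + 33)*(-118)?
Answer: -157 - 118*√42 ≈ -921.73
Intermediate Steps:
-157 + √((-3)² + 33)*(-118) = -157 + √(9 + 33)*(-118) = -157 + √42*(-118) = -157 - 118*√42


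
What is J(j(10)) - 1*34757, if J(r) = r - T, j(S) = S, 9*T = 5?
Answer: -312728/9 ≈ -34748.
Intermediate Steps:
T = 5/9 (T = (1/9)*5 = 5/9 ≈ 0.55556)
J(r) = -5/9 + r (J(r) = r - 1*5/9 = r - 5/9 = -5/9 + r)
J(j(10)) - 1*34757 = (-5/9 + 10) - 1*34757 = 85/9 - 34757 = -312728/9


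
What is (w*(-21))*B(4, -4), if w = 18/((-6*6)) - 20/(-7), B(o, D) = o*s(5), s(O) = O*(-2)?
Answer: 1980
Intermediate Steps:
s(O) = -2*O
B(o, D) = -10*o (B(o, D) = o*(-2*5) = o*(-10) = -10*o)
w = 33/14 (w = 18/(-36) - 20*(-1/7) = 18*(-1/36) + 20/7 = -1/2 + 20/7 = 33/14 ≈ 2.3571)
(w*(-21))*B(4, -4) = ((33/14)*(-21))*(-10*4) = -99/2*(-40) = 1980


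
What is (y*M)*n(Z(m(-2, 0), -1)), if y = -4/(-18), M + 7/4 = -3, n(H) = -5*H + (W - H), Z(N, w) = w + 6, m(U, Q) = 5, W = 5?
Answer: 475/18 ≈ 26.389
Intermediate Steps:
Z(N, w) = 6 + w
n(H) = 5 - 6*H (n(H) = -5*H + (5 - H) = 5 - 6*H)
M = -19/4 (M = -7/4 - 3 = -19/4 ≈ -4.7500)
y = 2/9 (y = -4*(-1/18) = 2/9 ≈ 0.22222)
(y*M)*n(Z(m(-2, 0), -1)) = ((2/9)*(-19/4))*(5 - 6*(6 - 1)) = -19*(5 - 6*5)/18 = -19*(5 - 30)/18 = -19/18*(-25) = 475/18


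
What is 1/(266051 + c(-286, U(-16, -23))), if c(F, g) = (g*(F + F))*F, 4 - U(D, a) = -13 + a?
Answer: 1/6809731 ≈ 1.4685e-7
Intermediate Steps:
U(D, a) = 17 - a (U(D, a) = 4 - (-13 + a) = 4 + (13 - a) = 17 - a)
c(F, g) = 2*g*F**2 (c(F, g) = (g*(2*F))*F = (2*F*g)*F = 2*g*F**2)
1/(266051 + c(-286, U(-16, -23))) = 1/(266051 + 2*(17 - 1*(-23))*(-286)**2) = 1/(266051 + 2*(17 + 23)*81796) = 1/(266051 + 2*40*81796) = 1/(266051 + 6543680) = 1/6809731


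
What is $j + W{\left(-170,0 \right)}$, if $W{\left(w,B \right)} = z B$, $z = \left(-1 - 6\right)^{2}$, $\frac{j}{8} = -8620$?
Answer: $-68960$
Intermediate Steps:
$j = -68960$ ($j = 8 \left(-8620\right) = -68960$)
$z = 49$ ($z = \left(-7\right)^{2} = 49$)
$W{\left(w,B \right)} = 49 B$
$j + W{\left(-170,0 \right)} = -68960 + 49 \cdot 0 = -68960 + 0 = -68960$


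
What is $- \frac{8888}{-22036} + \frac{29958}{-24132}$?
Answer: $- \frac{18569553}{22157198} \approx -0.83808$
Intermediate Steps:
$- \frac{8888}{-22036} + \frac{29958}{-24132} = \left(-8888\right) \left(- \frac{1}{22036}\right) + 29958 \left(- \frac{1}{24132}\right) = \frac{2222}{5509} - \frac{4993}{4022} = - \frac{18569553}{22157198}$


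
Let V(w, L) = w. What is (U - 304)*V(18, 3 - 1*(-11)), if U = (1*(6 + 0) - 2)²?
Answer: -5184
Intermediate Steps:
U = 16 (U = (1*6 - 2)² = (6 - 2)² = 4² = 16)
(U - 304)*V(18, 3 - 1*(-11)) = (16 - 304)*18 = -288*18 = -5184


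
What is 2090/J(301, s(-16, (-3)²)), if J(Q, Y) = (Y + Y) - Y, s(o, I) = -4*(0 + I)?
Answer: -1045/18 ≈ -58.056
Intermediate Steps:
s(o, I) = -4*I
J(Q, Y) = Y (J(Q, Y) = 2*Y - Y = Y)
2090/J(301, s(-16, (-3)²)) = 2090/((-4*(-3)²)) = 2090/((-4*9)) = 2090/(-36) = 2090*(-1/36) = -1045/18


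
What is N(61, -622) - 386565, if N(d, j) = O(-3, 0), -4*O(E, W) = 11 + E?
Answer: -386567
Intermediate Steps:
O(E, W) = -11/4 - E/4 (O(E, W) = -(11 + E)/4 = -11/4 - E/4)
N(d, j) = -2 (N(d, j) = -11/4 - ¼*(-3) = -11/4 + ¾ = -2)
N(61, -622) - 386565 = -2 - 386565 = -386567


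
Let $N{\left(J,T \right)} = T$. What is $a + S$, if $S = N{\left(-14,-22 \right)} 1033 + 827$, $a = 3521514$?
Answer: $3499615$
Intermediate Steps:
$S = -21899$ ($S = \left(-22\right) 1033 + 827 = -22726 + 827 = -21899$)
$a + S = 3521514 - 21899 = 3499615$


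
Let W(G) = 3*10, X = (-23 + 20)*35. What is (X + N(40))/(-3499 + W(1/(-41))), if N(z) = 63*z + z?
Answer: -2455/3469 ≈ -0.70770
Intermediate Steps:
X = -105 (X = -3*35 = -105)
W(G) = 30
N(z) = 64*z
(X + N(40))/(-3499 + W(1/(-41))) = (-105 + 64*40)/(-3499 + 30) = (-105 + 2560)/(-3469) = 2455*(-1/3469) = -2455/3469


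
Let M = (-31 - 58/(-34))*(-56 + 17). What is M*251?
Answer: 4874922/17 ≈ 2.8676e+5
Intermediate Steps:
M = 19422/17 (M = (-31 - 58*(-1/34))*(-39) = (-31 + 29/17)*(-39) = -498/17*(-39) = 19422/17 ≈ 1142.5)
M*251 = (19422/17)*251 = 4874922/17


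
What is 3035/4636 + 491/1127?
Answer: 5696721/5224772 ≈ 1.0903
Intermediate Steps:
3035/4636 + 491/1127 = 5696721/5224772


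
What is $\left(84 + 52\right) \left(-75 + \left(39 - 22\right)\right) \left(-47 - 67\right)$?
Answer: $899232$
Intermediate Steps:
$\left(84 + 52\right) \left(-75 + \left(39 - 22\right)\right) \left(-47 - 67\right) = 136 \left(-75 + 17\right) \left(-114\right) = 136 \left(\left(-58\right) \left(-114\right)\right) = 136 \cdot 6612 = 899232$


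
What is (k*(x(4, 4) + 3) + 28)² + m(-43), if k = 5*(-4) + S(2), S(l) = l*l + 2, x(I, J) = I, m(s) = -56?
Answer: 4844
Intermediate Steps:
S(l) = 2 + l² (S(l) = l² + 2 = 2 + l²)
k = -14 (k = 5*(-4) + (2 + 2²) = -20 + (2 + 4) = -20 + 6 = -14)
(k*(x(4, 4) + 3) + 28)² + m(-43) = (-14*(4 + 3) + 28)² - 56 = (-14*7 + 28)² - 56 = (-98 + 28)² - 56 = (-70)² - 56 = 4900 - 56 = 4844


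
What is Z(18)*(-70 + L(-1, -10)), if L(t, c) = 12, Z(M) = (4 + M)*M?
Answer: -22968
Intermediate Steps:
Z(M) = M*(4 + M)
Z(18)*(-70 + L(-1, -10)) = (18*(4 + 18))*(-70 + 12) = (18*22)*(-58) = 396*(-58) = -22968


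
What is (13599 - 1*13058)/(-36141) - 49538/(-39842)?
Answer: 884399168/719964861 ≈ 1.2284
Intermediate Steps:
(13599 - 1*13058)/(-36141) - 49538/(-39842) = (13599 - 13058)*(-1/36141) - 49538*(-1/39842) = 541*(-1/36141) + 24769/19921 = -541/36141 + 24769/19921 = 884399168/719964861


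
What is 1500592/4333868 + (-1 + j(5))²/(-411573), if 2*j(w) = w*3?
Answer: 617420045293/1783703054364 ≈ 0.34615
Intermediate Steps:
j(w) = 3*w/2 (j(w) = (w*3)/2 = (3*w)/2 = 3*w/2)
1500592/4333868 + (-1 + j(5))²/(-411573) = 1500592/4333868 + (-1 + (3/2)*5)²/(-411573) = 1500592*(1/4333868) + (-1 + 15/2)²*(-1/411573) = 375148/1083467 + (13/2)²*(-1/411573) = 375148/1083467 + (169/4)*(-1/411573) = 375148/1083467 - 169/1646292 = 617420045293/1783703054364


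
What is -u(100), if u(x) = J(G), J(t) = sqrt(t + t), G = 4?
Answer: -2*sqrt(2) ≈ -2.8284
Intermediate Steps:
J(t) = sqrt(2)*sqrt(t) (J(t) = sqrt(2*t) = sqrt(2)*sqrt(t))
u(x) = 2*sqrt(2) (u(x) = sqrt(2)*sqrt(4) = sqrt(2)*2 = 2*sqrt(2))
-u(100) = -2*sqrt(2)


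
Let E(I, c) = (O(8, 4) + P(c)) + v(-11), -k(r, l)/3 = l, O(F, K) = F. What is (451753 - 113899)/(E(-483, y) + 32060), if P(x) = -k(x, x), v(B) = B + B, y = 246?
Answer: 56309/5464 ≈ 10.305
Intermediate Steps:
k(r, l) = -3*l
v(B) = 2*B
P(x) = 3*x (P(x) = -(-3)*x = 3*x)
E(I, c) = -14 + 3*c (E(I, c) = (8 + 3*c) + 2*(-11) = (8 + 3*c) - 22 = -14 + 3*c)
(451753 - 113899)/(E(-483, y) + 32060) = (451753 - 113899)/((-14 + 3*246) + 32060) = 337854/((-14 + 738) + 32060) = 337854/(724 + 32060) = 337854/32784 = 337854*(1/32784) = 56309/5464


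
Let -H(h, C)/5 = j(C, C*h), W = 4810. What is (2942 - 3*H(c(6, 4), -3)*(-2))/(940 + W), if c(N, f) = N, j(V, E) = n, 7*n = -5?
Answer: 10372/20125 ≈ 0.51538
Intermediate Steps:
n = -5/7 (n = (⅐)*(-5) = -5/7 ≈ -0.71429)
j(V, E) = -5/7
H(h, C) = 25/7 (H(h, C) = -5*(-5/7) = 25/7)
(2942 - 3*H(c(6, 4), -3)*(-2))/(940 + W) = (2942 - 3*25/7*(-2))/(940 + 4810) = (2942 - 75/7*(-2))/5750 = (2942 + 150/7)*(1/5750) = (20744/7)*(1/5750) = 10372/20125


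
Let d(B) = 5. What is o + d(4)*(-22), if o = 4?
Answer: -106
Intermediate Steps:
o + d(4)*(-22) = 4 + 5*(-22) = 4 - 110 = -106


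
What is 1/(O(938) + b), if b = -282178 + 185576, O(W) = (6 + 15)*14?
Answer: -1/96308 ≈ -1.0383e-5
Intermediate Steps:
O(W) = 294 (O(W) = 21*14 = 294)
b = -96602
1/(O(938) + b) = 1/(294 - 96602) = 1/(-96308) = -1/96308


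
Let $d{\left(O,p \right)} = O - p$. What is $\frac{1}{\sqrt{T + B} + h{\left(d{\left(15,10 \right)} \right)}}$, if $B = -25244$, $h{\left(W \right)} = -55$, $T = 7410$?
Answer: $- \frac{55}{20859} - \frac{i \sqrt{17834}}{20859} \approx -0.0026368 - 0.0064022 i$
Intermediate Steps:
$\frac{1}{\sqrt{T + B} + h{\left(d{\left(15,10 \right)} \right)}} = \frac{1}{\sqrt{7410 - 25244} - 55} = \frac{1}{\sqrt{-17834} - 55} = \frac{1}{i \sqrt{17834} - 55} = \frac{1}{-55 + i \sqrt{17834}}$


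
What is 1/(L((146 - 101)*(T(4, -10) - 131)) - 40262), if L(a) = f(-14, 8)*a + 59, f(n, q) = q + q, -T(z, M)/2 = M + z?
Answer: -1/125883 ≈ -7.9439e-6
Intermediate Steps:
T(z, M) = -2*M - 2*z (T(z, M) = -2*(M + z) = -2*M - 2*z)
f(n, q) = 2*q
L(a) = 59 + 16*a (L(a) = (2*8)*a + 59 = 16*a + 59 = 59 + 16*a)
1/(L((146 - 101)*(T(4, -10) - 131)) - 40262) = 1/((59 + 16*((146 - 101)*((-2*(-10) - 2*4) - 131))) - 40262) = 1/((59 + 16*(45*((20 - 8) - 131))) - 40262) = 1/((59 + 16*(45*(12 - 131))) - 40262) = 1/((59 + 16*(45*(-119))) - 40262) = 1/((59 + 16*(-5355)) - 40262) = 1/((59 - 85680) - 40262) = 1/(-85621 - 40262) = 1/(-125883) = -1/125883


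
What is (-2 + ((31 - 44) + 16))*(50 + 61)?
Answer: 111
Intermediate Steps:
(-2 + ((31 - 44) + 16))*(50 + 61) = (-2 + (-13 + 16))*111 = (-2 + 3)*111 = 1*111 = 111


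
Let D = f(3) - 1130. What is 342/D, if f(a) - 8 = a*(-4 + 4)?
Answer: -57/187 ≈ -0.30481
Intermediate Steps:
f(a) = 8 (f(a) = 8 + a*(-4 + 4) = 8 + a*0 = 8 + 0 = 8)
D = -1122 (D = 8 - 1130 = -1122)
342/D = 342/(-1122) = 342*(-1/1122) = -57/187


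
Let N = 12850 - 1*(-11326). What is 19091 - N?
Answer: -5085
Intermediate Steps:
N = 24176 (N = 12850 + 11326 = 24176)
19091 - N = 19091 - 1*24176 = 19091 - 24176 = -5085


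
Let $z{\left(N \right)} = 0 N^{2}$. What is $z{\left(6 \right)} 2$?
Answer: $0$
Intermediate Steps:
$z{\left(N \right)} = 0$
$z{\left(6 \right)} 2 = 0 \cdot 2 = 0$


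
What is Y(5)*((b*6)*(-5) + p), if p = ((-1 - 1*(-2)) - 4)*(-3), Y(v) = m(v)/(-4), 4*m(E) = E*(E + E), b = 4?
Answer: 2775/8 ≈ 346.88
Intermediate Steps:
m(E) = E**2/2 (m(E) = (E*(E + E))/4 = (E*(2*E))/4 = (2*E**2)/4 = E**2/2)
Y(v) = -v**2/8 (Y(v) = (v**2/2)/(-4) = (v**2/2)*(-1/4) = -v**2/8)
p = 9 (p = ((-1 + 2) - 4)*(-3) = (1 - 4)*(-3) = -3*(-3) = 9)
Y(5)*((b*6)*(-5) + p) = (-1/8*5**2)*((4*6)*(-5) + 9) = (-1/8*25)*(24*(-5) + 9) = -25*(-120 + 9)/8 = -25/8*(-111) = 2775/8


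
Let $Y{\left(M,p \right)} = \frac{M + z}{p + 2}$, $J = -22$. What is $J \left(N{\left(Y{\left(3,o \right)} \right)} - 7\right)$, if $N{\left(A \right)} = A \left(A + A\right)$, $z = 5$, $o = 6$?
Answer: $110$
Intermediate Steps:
$Y{\left(M,p \right)} = \frac{5 + M}{2 + p}$ ($Y{\left(M,p \right)} = \frac{M + 5}{p + 2} = \frac{5 + M}{2 + p}$)
$N{\left(A \right)} = 2 A^{2}$ ($N{\left(A \right)} = A 2 A = 2 A^{2}$)
$J \left(N{\left(Y{\left(3,o \right)} \right)} - 7\right) = - 22 \left(2 \left(\frac{5 + 3}{2 + 6}\right)^{2} - 7\right) = - 22 \left(2 \left(\frac{1}{8} \cdot 8\right)^{2} - 7\right) = - 22 \left(2 \cdot 1^{2} - 7\right) = - 22 \left(2 \cdot 1 - 7\right) = - 22 \left(2 - 7\right) = \left(-22\right) \left(-5\right) = 110$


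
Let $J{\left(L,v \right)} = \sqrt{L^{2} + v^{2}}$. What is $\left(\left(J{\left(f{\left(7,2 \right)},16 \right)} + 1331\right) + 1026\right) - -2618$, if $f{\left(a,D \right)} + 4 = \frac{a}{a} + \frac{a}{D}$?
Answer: $4975 + \frac{5 \sqrt{41}}{2} \approx 4991.0$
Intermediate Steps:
$f{\left(a,D \right)} = -3 + \frac{a}{D}$ ($f{\left(a,D \right)} = -4 + \left(\frac{a}{a} + \frac{a}{D}\right) = -4 + \left(1 + \frac{a}{D}\right) = -3 + \frac{a}{D}$)
$\left(\left(J{\left(f{\left(7,2 \right)},16 \right)} + 1331\right) + 1026\right) - -2618 = \left(\left(\sqrt{\left(-3 + \frac{7}{2}\right)^{2} + 16^{2}} + 1331\right) + 1026\right) - -2618 = \left(\left(\sqrt{\left(-3 + 7 \cdot \frac{1}{2}\right)^{2} + 256} + 1331\right) + 1026\right) + 2618 = \left(\left(\sqrt{\left(-3 + \frac{7}{2}\right)^{2} + 256} + 1331\right) + 1026\right) + 2618 = \left(\left(\sqrt{\left(\frac{1}{2}\right)^{2} + 256} + 1331\right) + 1026\right) + 2618 = \left(\left(\sqrt{\frac{1}{4} + 256} + 1331\right) + 1026\right) + 2618 = \left(\left(\sqrt{\frac{1025}{4}} + 1331\right) + 1026\right) + 2618 = \left(\left(\frac{5 \sqrt{41}}{2} + 1331\right) + 1026\right) + 2618 = \left(\left(1331 + \frac{5 \sqrt{41}}{2}\right) + 1026\right) + 2618 = \left(2357 + \frac{5 \sqrt{41}}{2}\right) + 2618 = 4975 + \frac{5 \sqrt{41}}{2}$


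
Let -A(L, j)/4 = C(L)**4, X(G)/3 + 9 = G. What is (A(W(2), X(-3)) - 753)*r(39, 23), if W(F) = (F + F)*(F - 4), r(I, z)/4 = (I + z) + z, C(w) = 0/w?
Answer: -256020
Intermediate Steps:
C(w) = 0
r(I, z) = 4*I + 8*z (r(I, z) = 4*((I + z) + z) = 4*(I + 2*z) = 4*I + 8*z)
W(F) = 2*F*(-4 + F) (W(F) = (2*F)*(-4 + F) = 2*F*(-4 + F))
X(G) = -27 + 3*G
A(L, j) = 0 (A(L, j) = -4*0**4 = -4*0 = 0)
(A(W(2), X(-3)) - 753)*r(39, 23) = (0 - 753)*(4*39 + 8*23) = -753*(156 + 184) = -753*340 = -256020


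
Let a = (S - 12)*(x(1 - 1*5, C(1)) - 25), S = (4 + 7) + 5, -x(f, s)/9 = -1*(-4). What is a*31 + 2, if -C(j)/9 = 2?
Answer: -7562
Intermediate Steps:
C(j) = -18 (C(j) = -9*2 = -18)
x(f, s) = -36 (x(f, s) = -(-9)*(-4) = -9*4 = -36)
S = 16 (S = 11 + 5 = 16)
a = -244 (a = (16 - 12)*(-36 - 25) = 4*(-61) = -244)
a*31 + 2 = -244*31 + 2 = -7564 + 2 = -7562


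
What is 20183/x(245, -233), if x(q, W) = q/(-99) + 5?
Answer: 1998117/250 ≈ 7992.5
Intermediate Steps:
x(q, W) = 5 - q/99 (x(q, W) = q*(-1/99) + 5 = -q/99 + 5 = 5 - q/99)
20183/x(245, -233) = 20183/(5 - 1/99*245) = 20183/(5 - 245/99) = 20183/(250/99) = 20183*(99/250) = 1998117/250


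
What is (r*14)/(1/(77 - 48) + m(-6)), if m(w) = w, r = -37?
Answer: 15022/173 ≈ 86.832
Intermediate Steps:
(r*14)/(1/(77 - 48) + m(-6)) = (-37*14)/(1/(77 - 48) - 6) = -518/(1/29 - 6) = -518/(-173/29) = -29/173*(-518) = 15022/173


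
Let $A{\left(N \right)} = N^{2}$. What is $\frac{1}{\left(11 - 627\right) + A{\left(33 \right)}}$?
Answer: $\frac{1}{473} \approx 0.0021142$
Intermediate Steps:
$\frac{1}{\left(11 - 627\right) + A{\left(33 \right)}} = \frac{1}{\left(11 - 627\right) + 33^{2}} = \frac{1}{\left(11 - 627\right) + 1089} = \frac{1}{-616 + 1089} = \frac{1}{473}$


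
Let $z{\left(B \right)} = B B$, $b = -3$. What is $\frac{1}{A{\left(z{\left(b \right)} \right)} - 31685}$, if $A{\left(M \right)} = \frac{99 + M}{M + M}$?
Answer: $- \frac{1}{31679} \approx -3.1567 \cdot 10^{-5}$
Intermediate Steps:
$z{\left(B \right)} = B^{2}$
$A{\left(M \right)} = \frac{99 + M}{2 M}$
$\frac{1}{A{\left(z{\left(b \right)} \right)} - 31685} = \frac{1}{\frac{99 + \left(-3\right)^{2}}{2 \left(-3\right)^{2}} - 31685} = \frac{1}{\frac{99 + 9}{2 \cdot 9} - 31685} = \frac{1}{\frac{1}{2} \cdot \frac{1}{9} \cdot 108 - 31685} = \frac{1}{6 - 31685} = \frac{1}{-31679} = - \frac{1}{31679}$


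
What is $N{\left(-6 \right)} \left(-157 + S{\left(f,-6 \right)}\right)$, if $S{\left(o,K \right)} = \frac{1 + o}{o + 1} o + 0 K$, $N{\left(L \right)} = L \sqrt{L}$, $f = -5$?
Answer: $972 i \sqrt{6} \approx 2380.9 i$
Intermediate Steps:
$N{\left(L \right)} = L^{\frac{3}{2}}$
$S{\left(o,K \right)} = o$ ($S{\left(o,K \right)} = \frac{1 + o}{1 + o} o + 0 = 1 o + 0 = o + 0 = o$)
$N{\left(-6 \right)} \left(-157 + S{\left(f,-6 \right)}\right) = \left(-6\right)^{\frac{3}{2}} \left(-157 - 5\right) = - 6 i \sqrt{6} \left(-162\right) = 972 i \sqrt{6}$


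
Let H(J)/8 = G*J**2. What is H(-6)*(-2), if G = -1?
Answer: 576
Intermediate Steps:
H(J) = -8*J**2 (H(J) = 8*(-J**2) = -8*J**2)
H(-6)*(-2) = -8*(-6)**2*(-2) = -8*36*(-2) = -288*(-2) = 576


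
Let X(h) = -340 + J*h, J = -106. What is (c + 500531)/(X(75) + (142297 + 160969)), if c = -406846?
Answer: 93685/294976 ≈ 0.31760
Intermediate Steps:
X(h) = -340 - 106*h
(c + 500531)/(X(75) + (142297 + 160969)) = (-406846 + 500531)/((-340 - 106*75) + (142297 + 160969)) = 93685/((-340 - 7950) + 303266) = 93685/(-8290 + 303266) = 93685/294976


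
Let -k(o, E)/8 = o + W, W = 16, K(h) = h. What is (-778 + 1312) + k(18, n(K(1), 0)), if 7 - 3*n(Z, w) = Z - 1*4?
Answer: 262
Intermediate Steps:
n(Z, w) = 11/3 - Z/3 (n(Z, w) = 7/3 - (Z - 1*4)/3 = 7/3 - (Z - 4)/3 = 7/3 - (-4 + Z)/3 = 7/3 + (4/3 - Z/3) = 11/3 - Z/3)
k(o, E) = -128 - 8*o (k(o, E) = -8*(o + 16) = -8*(16 + o) = -128 - 8*o)
(-778 + 1312) + k(18, n(K(1), 0)) = (-778 + 1312) + (-128 - 8*18) = 534 + (-128 - 144) = 534 - 272 = 262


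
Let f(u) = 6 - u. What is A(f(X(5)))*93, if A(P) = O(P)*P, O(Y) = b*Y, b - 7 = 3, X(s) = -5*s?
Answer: 893730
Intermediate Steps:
b = 10 (b = 7 + 3 = 10)
O(Y) = 10*Y
A(P) = 10*P² (A(P) = (10*P)*P = 10*P²)
A(f(X(5)))*93 = (10*(6 - (-5)*5)²)*93 = (10*(6 - 1*(-25))²)*93 = (10*(6 + 25)²)*93 = (10*31²)*93 = (10*961)*93 = 9610*93 = 893730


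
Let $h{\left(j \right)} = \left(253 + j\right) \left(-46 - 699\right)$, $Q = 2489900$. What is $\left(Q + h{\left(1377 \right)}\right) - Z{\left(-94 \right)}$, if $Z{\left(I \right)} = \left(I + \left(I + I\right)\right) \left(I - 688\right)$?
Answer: $1055026$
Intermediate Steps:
$h{\left(j \right)} = -188485 - 745 j$ ($h{\left(j \right)} = \left(253 + j\right) \left(-745\right) = -188485 - 745 j$)
$Z{\left(I \right)} = 3 I \left(-688 + I\right)$ ($Z{\left(I \right)} = \left(I + 2 I\right) \left(-688 + I\right) = 3 I \left(-688 + I\right)$)
$\left(Q + h{\left(1377 \right)}\right) - Z{\left(-94 \right)} = \left(2489900 - 1214350\right) - 3 \left(-94\right) \left(-688 - 94\right) = \left(2489900 - 1214350\right) - 3 \left(-94\right) \left(-782\right) = \left(2489900 - 1214350\right) - 220524 = 1275550 - 220524 = 1055026$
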